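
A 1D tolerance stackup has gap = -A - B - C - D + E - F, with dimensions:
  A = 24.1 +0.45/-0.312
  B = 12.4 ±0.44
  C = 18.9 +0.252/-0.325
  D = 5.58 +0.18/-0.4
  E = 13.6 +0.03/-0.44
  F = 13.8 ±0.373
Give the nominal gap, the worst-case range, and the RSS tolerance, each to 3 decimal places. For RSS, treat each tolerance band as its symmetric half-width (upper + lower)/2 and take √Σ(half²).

Stack each dimension's contribution:
  -A: nom -24.100 → Σnom=-24.100; wc +0.312/-0.450 → slack +0.312/-0.450; half-tol=0.381, Σhalf²=0.145161
  -B: nom -12.400 → Σnom=-36.500; wc +0.440/-0.440 → slack +0.752/-0.890; half-tol=0.440, Σhalf²=0.338761
  -C: nom -18.900 → Σnom=-55.400; wc +0.325/-0.252 → slack +1.077/-1.142; half-tol=0.288, Σhalf²=0.421993
  -D: nom -5.580 → Σnom=-60.980; wc +0.400/-0.180 → slack +1.477/-1.322; half-tol=0.290, Σhalf²=0.506093
  +E: nom +13.600 → Σnom=-47.380; wc +0.030/-0.440 → slack +1.507/-1.762; half-tol=0.235, Σhalf²=0.561318
  -F: nom -13.800 → Σnom=-61.180; wc +0.373/-0.373 → slack +1.880/-2.135; half-tol=0.373, Σhalf²=0.700447
Nominal = -61.180. Worst-case = [-61.180 - 2.135, -61.180 + 1.880] = [-63.315, -59.300]. RSS = √0.700447 = 0.837.

nominal=-61.180 wc=[-63.315,-59.300] rss=0.837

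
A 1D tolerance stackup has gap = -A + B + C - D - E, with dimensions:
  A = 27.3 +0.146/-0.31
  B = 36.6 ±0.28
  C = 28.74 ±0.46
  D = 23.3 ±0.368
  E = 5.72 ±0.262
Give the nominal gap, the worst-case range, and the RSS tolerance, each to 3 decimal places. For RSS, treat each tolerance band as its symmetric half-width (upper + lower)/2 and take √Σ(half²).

Stack each dimension's contribution:
  -A: nom -27.300 → Σnom=-27.300; wc +0.310/-0.146 → slack +0.310/-0.146; half-tol=0.228, Σhalf²=0.051984
  +B: nom +36.600 → Σnom=9.300; wc +0.280/-0.280 → slack +0.590/-0.426; half-tol=0.280, Σhalf²=0.130384
  +C: nom +28.740 → Σnom=38.040; wc +0.460/-0.460 → slack +1.050/-0.886; half-tol=0.460, Σhalf²=0.341984
  -D: nom -23.300 → Σnom=14.740; wc +0.368/-0.368 → slack +1.418/-1.254; half-tol=0.368, Σhalf²=0.477408
  -E: nom -5.720 → Σnom=9.020; wc +0.262/-0.262 → slack +1.680/-1.516; half-tol=0.262, Σhalf²=0.546052
Nominal = 9.020. Worst-case = [9.020 - 1.516, 9.020 + 1.680] = [7.504, 10.700]. RSS = √0.546052 = 0.739.

nominal=9.020 wc=[7.504,10.700] rss=0.739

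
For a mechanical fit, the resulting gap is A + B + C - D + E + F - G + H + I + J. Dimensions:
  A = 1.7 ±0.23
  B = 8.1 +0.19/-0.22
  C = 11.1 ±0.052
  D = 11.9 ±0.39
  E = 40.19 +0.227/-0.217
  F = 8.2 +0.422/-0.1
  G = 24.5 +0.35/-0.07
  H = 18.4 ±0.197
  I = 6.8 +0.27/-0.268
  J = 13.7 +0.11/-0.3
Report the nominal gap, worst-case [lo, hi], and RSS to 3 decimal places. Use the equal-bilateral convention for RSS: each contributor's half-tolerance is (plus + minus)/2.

Stack each dimension's contribution:
  +A: nom +1.700 → Σnom=1.700; wc +0.230/-0.230 → slack +0.230/-0.230; half-tol=0.230, Σhalf²=0.052900
  +B: nom +8.100 → Σnom=9.800; wc +0.190/-0.220 → slack +0.420/-0.450; half-tol=0.205, Σhalf²=0.094925
  +C: nom +11.100 → Σnom=20.900; wc +0.052/-0.052 → slack +0.472/-0.502; half-tol=0.052, Σhalf²=0.097629
  -D: nom -11.900 → Σnom=9.000; wc +0.390/-0.390 → slack +0.862/-0.892; half-tol=0.390, Σhalf²=0.249729
  +E: nom +40.190 → Σnom=49.190; wc +0.227/-0.217 → slack +1.089/-1.109; half-tol=0.222, Σhalf²=0.299013
  +F: nom +8.200 → Σnom=57.390; wc +0.422/-0.100 → slack +1.511/-1.209; half-tol=0.261, Σhalf²=0.367134
  -G: nom -24.500 → Σnom=32.890; wc +0.070/-0.350 → slack +1.581/-1.559; half-tol=0.210, Σhalf²=0.411234
  +H: nom +18.400 → Σnom=51.290; wc +0.197/-0.197 → slack +1.778/-1.756; half-tol=0.197, Σhalf²=0.450043
  +I: nom +6.800 → Σnom=58.090; wc +0.270/-0.268 → slack +2.048/-2.024; half-tol=0.269, Σhalf²=0.522404
  +J: nom +13.700 → Σnom=71.790; wc +0.110/-0.300 → slack +2.158/-2.324; half-tol=0.205, Σhalf²=0.564429
Nominal = 71.790. Worst-case = [71.790 - 2.324, 71.790 + 2.158] = [69.466, 73.948]. RSS = √0.564429 = 0.751.

nominal=71.790 wc=[69.466,73.948] rss=0.751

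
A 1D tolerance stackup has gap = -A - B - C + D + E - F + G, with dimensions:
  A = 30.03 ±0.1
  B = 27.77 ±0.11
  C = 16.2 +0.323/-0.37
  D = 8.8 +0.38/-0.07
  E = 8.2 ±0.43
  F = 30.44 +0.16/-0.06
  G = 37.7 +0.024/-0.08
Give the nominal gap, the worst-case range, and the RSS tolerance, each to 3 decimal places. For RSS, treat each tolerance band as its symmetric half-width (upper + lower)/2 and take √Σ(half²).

Stack each dimension's contribution:
  -A: nom -30.030 → Σnom=-30.030; wc +0.100/-0.100 → slack +0.100/-0.100; half-tol=0.100, Σhalf²=0.010000
  -B: nom -27.770 → Σnom=-57.800; wc +0.110/-0.110 → slack +0.210/-0.210; half-tol=0.110, Σhalf²=0.022100
  -C: nom -16.200 → Σnom=-74.000; wc +0.370/-0.323 → slack +0.580/-0.533; half-tol=0.347, Σhalf²=0.142162
  +D: nom +8.800 → Σnom=-65.200; wc +0.380/-0.070 → slack +0.960/-0.603; half-tol=0.225, Σhalf²=0.192787
  +E: nom +8.200 → Σnom=-57.000; wc +0.430/-0.430 → slack +1.390/-1.033; half-tol=0.430, Σhalf²=0.377687
  -F: nom -30.440 → Σnom=-87.440; wc +0.060/-0.160 → slack +1.450/-1.193; half-tol=0.110, Σhalf²=0.389787
  +G: nom +37.700 → Σnom=-49.740; wc +0.024/-0.080 → slack +1.474/-1.273; half-tol=0.052, Σhalf²=0.392491
Nominal = -49.740. Worst-case = [-49.740 - 1.273, -49.740 + 1.474] = [-51.013, -48.266]. RSS = √0.392491 = 0.626.

nominal=-49.740 wc=[-51.013,-48.266] rss=0.626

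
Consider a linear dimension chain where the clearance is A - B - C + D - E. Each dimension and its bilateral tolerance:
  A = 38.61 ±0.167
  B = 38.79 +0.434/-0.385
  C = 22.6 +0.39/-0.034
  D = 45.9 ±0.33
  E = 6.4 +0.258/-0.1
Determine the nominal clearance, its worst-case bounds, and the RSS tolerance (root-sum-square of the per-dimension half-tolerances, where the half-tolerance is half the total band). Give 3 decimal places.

Stack each dimension's contribution:
  +A: nom +38.610 → Σnom=38.610; wc +0.167/-0.167 → slack +0.167/-0.167; half-tol=0.167, Σhalf²=0.027889
  -B: nom -38.790 → Σnom=-0.180; wc +0.385/-0.434 → slack +0.552/-0.601; half-tol=0.409, Σhalf²=0.195579
  -C: nom -22.600 → Σnom=-22.780; wc +0.034/-0.390 → slack +0.586/-0.991; half-tol=0.212, Σhalf²=0.240523
  +D: nom +45.900 → Σnom=23.120; wc +0.330/-0.330 → slack +0.916/-1.321; half-tol=0.330, Σhalf²=0.349423
  -E: nom -6.400 → Σnom=16.720; wc +0.100/-0.258 → slack +1.016/-1.579; half-tol=0.179, Σhalf²=0.381464
Nominal = 16.720. Worst-case = [16.720 - 1.579, 16.720 + 1.016] = [15.141, 17.736]. RSS = √0.381464 = 0.618.

nominal=16.720 wc=[15.141,17.736] rss=0.618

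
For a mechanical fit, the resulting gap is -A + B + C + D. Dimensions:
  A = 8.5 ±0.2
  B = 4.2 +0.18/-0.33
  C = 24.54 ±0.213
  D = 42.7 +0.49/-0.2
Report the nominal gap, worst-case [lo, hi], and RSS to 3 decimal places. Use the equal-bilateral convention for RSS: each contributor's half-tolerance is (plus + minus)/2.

nominal=62.940 wc=[61.997,64.023] rss=0.519

Stack each dimension's contribution:
  -A: nom -8.500 → Σnom=-8.500; wc +0.200/-0.200 → slack +0.200/-0.200; half-tol=0.200, Σhalf²=0.040000
  +B: nom +4.200 → Σnom=-4.300; wc +0.180/-0.330 → slack +0.380/-0.530; half-tol=0.255, Σhalf²=0.105025
  +C: nom +24.540 → Σnom=20.240; wc +0.213/-0.213 → slack +0.593/-0.743; half-tol=0.213, Σhalf²=0.150394
  +D: nom +42.700 → Σnom=62.940; wc +0.490/-0.200 → slack +1.083/-0.943; half-tol=0.345, Σhalf²=0.269419
Nominal = 62.940. Worst-case = [62.940 - 0.943, 62.940 + 1.083] = [61.997, 64.023]. RSS = √0.269419 = 0.519.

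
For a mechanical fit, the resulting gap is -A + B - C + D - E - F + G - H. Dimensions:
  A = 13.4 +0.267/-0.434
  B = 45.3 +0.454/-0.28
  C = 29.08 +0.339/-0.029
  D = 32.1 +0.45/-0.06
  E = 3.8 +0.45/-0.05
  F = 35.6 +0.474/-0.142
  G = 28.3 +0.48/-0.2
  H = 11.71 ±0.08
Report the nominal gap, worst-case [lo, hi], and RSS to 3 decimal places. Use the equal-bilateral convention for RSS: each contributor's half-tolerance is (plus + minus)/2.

nominal=12.110 wc=[9.960,14.229] rss=0.797

Stack each dimension's contribution:
  -A: nom -13.400 → Σnom=-13.400; wc +0.434/-0.267 → slack +0.434/-0.267; half-tol=0.351, Σhalf²=0.122850
  +B: nom +45.300 → Σnom=31.900; wc +0.454/-0.280 → slack +0.888/-0.547; half-tol=0.367, Σhalf²=0.257539
  -C: nom -29.080 → Σnom=2.820; wc +0.029/-0.339 → slack +0.917/-0.886; half-tol=0.184, Σhalf²=0.291395
  +D: nom +32.100 → Σnom=34.920; wc +0.450/-0.060 → slack +1.367/-0.946; half-tol=0.255, Σhalf²=0.356420
  -E: nom -3.800 → Σnom=31.120; wc +0.050/-0.450 → slack +1.417/-1.396; half-tol=0.250, Σhalf²=0.418920
  -F: nom -35.600 → Σnom=-4.480; wc +0.142/-0.474 → slack +1.559/-1.870; half-tol=0.308, Σhalf²=0.513784
  +G: nom +28.300 → Σnom=23.820; wc +0.480/-0.200 → slack +2.039/-2.070; half-tol=0.340, Σhalf²=0.629384
  -H: nom -11.710 → Σnom=12.110; wc +0.080/-0.080 → slack +2.119/-2.150; half-tol=0.080, Σhalf²=0.635784
Nominal = 12.110. Worst-case = [12.110 - 2.150, 12.110 + 2.119] = [9.960, 14.229]. RSS = √0.635784 = 0.797.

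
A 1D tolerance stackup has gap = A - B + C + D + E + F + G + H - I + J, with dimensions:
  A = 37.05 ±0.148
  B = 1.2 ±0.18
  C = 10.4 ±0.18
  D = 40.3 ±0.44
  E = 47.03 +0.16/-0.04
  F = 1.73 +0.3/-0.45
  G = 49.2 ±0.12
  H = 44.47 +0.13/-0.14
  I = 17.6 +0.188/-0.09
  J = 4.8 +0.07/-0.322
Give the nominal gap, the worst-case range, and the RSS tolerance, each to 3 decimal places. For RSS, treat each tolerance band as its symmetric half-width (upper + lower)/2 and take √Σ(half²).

nominal=216.180 wc=[213.972,217.998] rss=0.722

Stack each dimension's contribution:
  +A: nom +37.050 → Σnom=37.050; wc +0.148/-0.148 → slack +0.148/-0.148; half-tol=0.148, Σhalf²=0.021904
  -B: nom -1.200 → Σnom=35.850; wc +0.180/-0.180 → slack +0.328/-0.328; half-tol=0.180, Σhalf²=0.054304
  +C: nom +10.400 → Σnom=46.250; wc +0.180/-0.180 → slack +0.508/-0.508; half-tol=0.180, Σhalf²=0.086704
  +D: nom +40.300 → Σnom=86.550; wc +0.440/-0.440 → slack +0.948/-0.948; half-tol=0.440, Σhalf²=0.280304
  +E: nom +47.030 → Σnom=133.580; wc +0.160/-0.040 → slack +1.108/-0.988; half-tol=0.100, Σhalf²=0.290304
  +F: nom +1.730 → Σnom=135.310; wc +0.300/-0.450 → slack +1.408/-1.438; half-tol=0.375, Σhalf²=0.430929
  +G: nom +49.200 → Σnom=184.510; wc +0.120/-0.120 → slack +1.528/-1.558; half-tol=0.120, Σhalf²=0.445329
  +H: nom +44.470 → Σnom=228.980; wc +0.130/-0.140 → slack +1.658/-1.698; half-tol=0.135, Σhalf²=0.463554
  -I: nom -17.600 → Σnom=211.380; wc +0.090/-0.188 → slack +1.748/-1.886; half-tol=0.139, Σhalf²=0.482875
  +J: nom +4.800 → Σnom=216.180; wc +0.070/-0.322 → slack +1.818/-2.208; half-tol=0.196, Σhalf²=0.521291
Nominal = 216.180. Worst-case = [216.180 - 2.208, 216.180 + 1.818] = [213.972, 217.998]. RSS = √0.521291 = 0.722.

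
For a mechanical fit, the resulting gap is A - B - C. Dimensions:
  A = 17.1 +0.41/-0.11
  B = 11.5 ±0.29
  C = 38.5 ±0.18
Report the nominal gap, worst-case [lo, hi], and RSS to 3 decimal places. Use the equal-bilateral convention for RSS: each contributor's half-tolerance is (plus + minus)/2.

Stack each dimension's contribution:
  +A: nom +17.100 → Σnom=17.100; wc +0.410/-0.110 → slack +0.410/-0.110; half-tol=0.260, Σhalf²=0.067600
  -B: nom -11.500 → Σnom=5.600; wc +0.290/-0.290 → slack +0.700/-0.400; half-tol=0.290, Σhalf²=0.151700
  -C: nom -38.500 → Σnom=-32.900; wc +0.180/-0.180 → slack +0.880/-0.580; half-tol=0.180, Σhalf²=0.184100
Nominal = -32.900. Worst-case = [-32.900 - 0.580, -32.900 + 0.880] = [-33.480, -32.020]. RSS = √0.184100 = 0.429.

nominal=-32.900 wc=[-33.480,-32.020] rss=0.429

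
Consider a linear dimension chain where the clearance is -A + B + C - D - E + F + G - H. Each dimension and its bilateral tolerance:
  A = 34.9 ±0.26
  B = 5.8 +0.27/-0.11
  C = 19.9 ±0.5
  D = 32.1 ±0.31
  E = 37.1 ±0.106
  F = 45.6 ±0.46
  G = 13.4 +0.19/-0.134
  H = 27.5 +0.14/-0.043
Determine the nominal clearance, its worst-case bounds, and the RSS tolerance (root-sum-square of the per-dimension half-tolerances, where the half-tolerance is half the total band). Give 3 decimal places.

nominal=-46.900 wc=[-48.920,-44.761] rss=0.841

Stack each dimension's contribution:
  -A: nom -34.900 → Σnom=-34.900; wc +0.260/-0.260 → slack +0.260/-0.260; half-tol=0.260, Σhalf²=0.067600
  +B: nom +5.800 → Σnom=-29.100; wc +0.270/-0.110 → slack +0.530/-0.370; half-tol=0.190, Σhalf²=0.103700
  +C: nom +19.900 → Σnom=-9.200; wc +0.500/-0.500 → slack +1.030/-0.870; half-tol=0.500, Σhalf²=0.353700
  -D: nom -32.100 → Σnom=-41.300; wc +0.310/-0.310 → slack +1.340/-1.180; half-tol=0.310, Σhalf²=0.449800
  -E: nom -37.100 → Σnom=-78.400; wc +0.106/-0.106 → slack +1.446/-1.286; half-tol=0.106, Σhalf²=0.461036
  +F: nom +45.600 → Σnom=-32.800; wc +0.460/-0.460 → slack +1.906/-1.746; half-tol=0.460, Σhalf²=0.672636
  +G: nom +13.400 → Σnom=-19.400; wc +0.190/-0.134 → slack +2.096/-1.880; half-tol=0.162, Σhalf²=0.698880
  -H: nom -27.500 → Σnom=-46.900; wc +0.043/-0.140 → slack +2.139/-2.020; half-tol=0.091, Σhalf²=0.707252
Nominal = -46.900. Worst-case = [-46.900 - 2.020, -46.900 + 2.139] = [-48.920, -44.761]. RSS = √0.707252 = 0.841.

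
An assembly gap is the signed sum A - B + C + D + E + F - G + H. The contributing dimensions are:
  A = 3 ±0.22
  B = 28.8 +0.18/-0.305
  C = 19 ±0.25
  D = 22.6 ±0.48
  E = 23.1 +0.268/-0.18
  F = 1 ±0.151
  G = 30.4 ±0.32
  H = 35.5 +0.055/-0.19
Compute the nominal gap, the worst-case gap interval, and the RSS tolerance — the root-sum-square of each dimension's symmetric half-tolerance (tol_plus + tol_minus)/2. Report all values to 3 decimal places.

nominal=45.000 wc=[43.029,47.049] rss=0.768

Stack each dimension's contribution:
  +A: nom +3.000 → Σnom=3.000; wc +0.220/-0.220 → slack +0.220/-0.220; half-tol=0.220, Σhalf²=0.048400
  -B: nom -28.800 → Σnom=-25.800; wc +0.305/-0.180 → slack +0.525/-0.400; half-tol=0.242, Σhalf²=0.107206
  +C: nom +19.000 → Σnom=-6.800; wc +0.250/-0.250 → slack +0.775/-0.650; half-tol=0.250, Σhalf²=0.169706
  +D: nom +22.600 → Σnom=15.800; wc +0.480/-0.480 → slack +1.255/-1.130; half-tol=0.480, Σhalf²=0.400106
  +E: nom +23.100 → Σnom=38.900; wc +0.268/-0.180 → slack +1.523/-1.310; half-tol=0.224, Σhalf²=0.450282
  +F: nom +1.000 → Σnom=39.900; wc +0.151/-0.151 → slack +1.674/-1.461; half-tol=0.151, Σhalf²=0.473083
  -G: nom -30.400 → Σnom=9.500; wc +0.320/-0.320 → slack +1.994/-1.781; half-tol=0.320, Σhalf²=0.575483
  +H: nom +35.500 → Σnom=45.000; wc +0.055/-0.190 → slack +2.049/-1.971; half-tol=0.122, Σhalf²=0.590490
Nominal = 45.000. Worst-case = [45.000 - 1.971, 45.000 + 2.049] = [43.029, 47.049]. RSS = √0.590490 = 0.768.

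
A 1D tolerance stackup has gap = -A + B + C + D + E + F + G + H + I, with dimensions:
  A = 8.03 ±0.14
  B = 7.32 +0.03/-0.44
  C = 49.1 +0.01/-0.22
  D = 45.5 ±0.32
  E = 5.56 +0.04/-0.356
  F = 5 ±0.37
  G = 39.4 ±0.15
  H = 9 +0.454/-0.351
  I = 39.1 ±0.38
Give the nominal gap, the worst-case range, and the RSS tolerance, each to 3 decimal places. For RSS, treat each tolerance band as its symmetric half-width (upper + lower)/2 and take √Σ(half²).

nominal=191.950 wc=[189.223,193.844] rss=0.834

Stack each dimension's contribution:
  -A: nom -8.030 → Σnom=-8.030; wc +0.140/-0.140 → slack +0.140/-0.140; half-tol=0.140, Σhalf²=0.019600
  +B: nom +7.320 → Σnom=-0.710; wc +0.030/-0.440 → slack +0.170/-0.580; half-tol=0.235, Σhalf²=0.074825
  +C: nom +49.100 → Σnom=48.390; wc +0.010/-0.220 → slack +0.180/-0.800; half-tol=0.115, Σhalf²=0.088050
  +D: nom +45.500 → Σnom=93.890; wc +0.320/-0.320 → slack +0.500/-1.120; half-tol=0.320, Σhalf²=0.190450
  +E: nom +5.560 → Σnom=99.450; wc +0.040/-0.356 → slack +0.540/-1.476; half-tol=0.198, Σhalf²=0.229654
  +F: nom +5.000 → Σnom=104.450; wc +0.370/-0.370 → slack +0.910/-1.846; half-tol=0.370, Σhalf²=0.366554
  +G: nom +39.400 → Σnom=143.850; wc +0.150/-0.150 → slack +1.060/-1.996; half-tol=0.150, Σhalf²=0.389054
  +H: nom +9.000 → Σnom=152.850; wc +0.454/-0.351 → slack +1.514/-2.347; half-tol=0.402, Σhalf²=0.551060
  +I: nom +39.100 → Σnom=191.950; wc +0.380/-0.380 → slack +1.894/-2.727; half-tol=0.380, Σhalf²=0.695460
Nominal = 191.950. Worst-case = [191.950 - 2.727, 191.950 + 1.894] = [189.223, 193.844]. RSS = √0.695460 = 0.834.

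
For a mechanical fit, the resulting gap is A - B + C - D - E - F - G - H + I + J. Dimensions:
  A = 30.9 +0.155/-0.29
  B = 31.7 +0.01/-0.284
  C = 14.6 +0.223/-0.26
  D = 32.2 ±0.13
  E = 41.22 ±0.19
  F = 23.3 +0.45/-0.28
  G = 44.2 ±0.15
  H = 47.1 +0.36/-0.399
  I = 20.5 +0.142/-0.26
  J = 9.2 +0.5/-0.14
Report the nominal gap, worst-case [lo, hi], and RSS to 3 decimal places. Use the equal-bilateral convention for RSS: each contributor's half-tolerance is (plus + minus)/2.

nominal=-144.520 wc=[-146.760,-142.067] rss=0.791

Stack each dimension's contribution:
  +A: nom +30.900 → Σnom=30.900; wc +0.155/-0.290 → slack +0.155/-0.290; half-tol=0.222, Σhalf²=0.049506
  -B: nom -31.700 → Σnom=-0.800; wc +0.284/-0.010 → slack +0.439/-0.300; half-tol=0.147, Σhalf²=0.071115
  +C: nom +14.600 → Σnom=13.800; wc +0.223/-0.260 → slack +0.662/-0.560; half-tol=0.241, Σhalf²=0.129437
  -D: nom -32.200 → Σnom=-18.400; wc +0.130/-0.130 → slack +0.792/-0.690; half-tol=0.130, Σhalf²=0.146337
  -E: nom -41.220 → Σnom=-59.620; wc +0.190/-0.190 → slack +0.982/-0.880; half-tol=0.190, Σhalf²=0.182437
  -F: nom -23.300 → Σnom=-82.920; wc +0.280/-0.450 → slack +1.262/-1.330; half-tol=0.365, Σhalf²=0.315662
  -G: nom -44.200 → Σnom=-127.120; wc +0.150/-0.150 → slack +1.412/-1.480; half-tol=0.150, Σhalf²=0.338162
  -H: nom -47.100 → Σnom=-174.220; wc +0.399/-0.360 → slack +1.811/-1.840; half-tol=0.380, Σhalf²=0.482183
  +I: nom +20.500 → Σnom=-153.720; wc +0.142/-0.260 → slack +1.953/-2.100; half-tol=0.201, Σhalf²=0.522584
  +J: nom +9.200 → Σnom=-144.520; wc +0.500/-0.140 → slack +2.453/-2.240; half-tol=0.320, Σhalf²=0.624984
Nominal = -144.520. Worst-case = [-144.520 - 2.240, -144.520 + 2.453] = [-146.760, -142.067]. RSS = √0.624984 = 0.791.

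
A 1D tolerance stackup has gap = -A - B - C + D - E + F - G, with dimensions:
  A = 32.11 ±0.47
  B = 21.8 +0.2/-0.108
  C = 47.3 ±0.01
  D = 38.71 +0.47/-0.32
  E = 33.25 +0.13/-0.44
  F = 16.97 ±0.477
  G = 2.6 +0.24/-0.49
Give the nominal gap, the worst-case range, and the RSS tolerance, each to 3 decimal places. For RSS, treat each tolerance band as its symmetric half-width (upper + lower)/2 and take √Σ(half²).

nominal=-81.380 wc=[-83.227,-78.915] rss=0.918

Stack each dimension's contribution:
  -A: nom -32.110 → Σnom=-32.110; wc +0.470/-0.470 → slack +0.470/-0.470; half-tol=0.470, Σhalf²=0.220900
  -B: nom -21.800 → Σnom=-53.910; wc +0.108/-0.200 → slack +0.578/-0.670; half-tol=0.154, Σhalf²=0.244616
  -C: nom -47.300 → Σnom=-101.210; wc +0.010/-0.010 → slack +0.588/-0.680; half-tol=0.010, Σhalf²=0.244716
  +D: nom +38.710 → Σnom=-62.500; wc +0.470/-0.320 → slack +1.058/-1.000; half-tol=0.395, Σhalf²=0.400741
  -E: nom -33.250 → Σnom=-95.750; wc +0.440/-0.130 → slack +1.498/-1.130; half-tol=0.285, Σhalf²=0.481966
  +F: nom +16.970 → Σnom=-78.780; wc +0.477/-0.477 → slack +1.975/-1.607; half-tol=0.477, Σhalf²=0.709495
  -G: nom -2.600 → Σnom=-81.380; wc +0.490/-0.240 → slack +2.465/-1.847; half-tol=0.365, Σhalf²=0.842720
Nominal = -81.380. Worst-case = [-81.380 - 1.847, -81.380 + 2.465] = [-83.227, -78.915]. RSS = √0.842720 = 0.918.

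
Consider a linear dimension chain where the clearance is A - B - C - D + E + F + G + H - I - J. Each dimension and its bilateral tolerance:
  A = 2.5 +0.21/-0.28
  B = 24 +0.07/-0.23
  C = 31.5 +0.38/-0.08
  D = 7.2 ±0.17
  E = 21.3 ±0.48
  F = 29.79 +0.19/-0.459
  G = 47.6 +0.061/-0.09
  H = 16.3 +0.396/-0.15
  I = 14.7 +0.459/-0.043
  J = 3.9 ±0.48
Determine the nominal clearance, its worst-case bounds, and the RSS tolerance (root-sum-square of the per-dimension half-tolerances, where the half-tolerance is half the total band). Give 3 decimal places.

nominal=36.190 wc=[33.172,38.530] rss=0.935

Stack each dimension's contribution:
  +A: nom +2.500 → Σnom=2.500; wc +0.210/-0.280 → slack +0.210/-0.280; half-tol=0.245, Σhalf²=0.060025
  -B: nom -24.000 → Σnom=-21.500; wc +0.230/-0.070 → slack +0.440/-0.350; half-tol=0.150, Σhalf²=0.082525
  -C: nom -31.500 → Σnom=-53.000; wc +0.080/-0.380 → slack +0.520/-0.730; half-tol=0.230, Σhalf²=0.135425
  -D: nom -7.200 → Σnom=-60.200; wc +0.170/-0.170 → slack +0.690/-0.900; half-tol=0.170, Σhalf²=0.164325
  +E: nom +21.300 → Σnom=-38.900; wc +0.480/-0.480 → slack +1.170/-1.380; half-tol=0.480, Σhalf²=0.394725
  +F: nom +29.790 → Σnom=-9.110; wc +0.190/-0.459 → slack +1.360/-1.839; half-tol=0.325, Σhalf²=0.500025
  +G: nom +47.600 → Σnom=38.490; wc +0.061/-0.090 → slack +1.421/-1.929; half-tol=0.075, Σhalf²=0.505725
  +H: nom +16.300 → Σnom=54.790; wc +0.396/-0.150 → slack +1.817/-2.079; half-tol=0.273, Σhalf²=0.580254
  -I: nom -14.700 → Σnom=40.090; wc +0.043/-0.459 → slack +1.860/-2.538; half-tol=0.251, Σhalf²=0.643255
  -J: nom -3.900 → Σnom=36.190; wc +0.480/-0.480 → slack +2.340/-3.018; half-tol=0.480, Σhalf²=0.873655
Nominal = 36.190. Worst-case = [36.190 - 3.018, 36.190 + 2.340] = [33.172, 38.530]. RSS = √0.873655 = 0.935.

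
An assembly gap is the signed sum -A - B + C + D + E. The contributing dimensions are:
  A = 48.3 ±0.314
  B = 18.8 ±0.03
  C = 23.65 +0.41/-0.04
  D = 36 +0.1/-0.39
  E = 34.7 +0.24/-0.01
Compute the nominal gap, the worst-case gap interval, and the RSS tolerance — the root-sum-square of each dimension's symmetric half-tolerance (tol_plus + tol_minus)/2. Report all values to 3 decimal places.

Stack each dimension's contribution:
  -A: nom -48.300 → Σnom=-48.300; wc +0.314/-0.314 → slack +0.314/-0.314; half-tol=0.314, Σhalf²=0.098596
  -B: nom -18.800 → Σnom=-67.100; wc +0.030/-0.030 → slack +0.344/-0.344; half-tol=0.030, Σhalf²=0.099496
  +C: nom +23.650 → Σnom=-43.450; wc +0.410/-0.040 → slack +0.754/-0.384; half-tol=0.225, Σhalf²=0.150121
  +D: nom +36.000 → Σnom=-7.450; wc +0.100/-0.390 → slack +0.854/-0.774; half-tol=0.245, Σhalf²=0.210146
  +E: nom +34.700 → Σnom=27.250; wc +0.240/-0.010 → slack +1.094/-0.784; half-tol=0.125, Σhalf²=0.225771
Nominal = 27.250. Worst-case = [27.250 - 0.784, 27.250 + 1.094] = [26.466, 28.344]. RSS = √0.225771 = 0.475.

nominal=27.250 wc=[26.466,28.344] rss=0.475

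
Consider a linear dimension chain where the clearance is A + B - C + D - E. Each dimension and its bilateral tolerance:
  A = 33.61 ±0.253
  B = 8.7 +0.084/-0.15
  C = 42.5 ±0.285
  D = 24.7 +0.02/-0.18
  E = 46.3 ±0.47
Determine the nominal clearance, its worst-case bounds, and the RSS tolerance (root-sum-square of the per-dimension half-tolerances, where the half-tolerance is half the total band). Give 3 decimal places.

nominal=-21.790 wc=[-23.128,-20.678] rss=0.624

Stack each dimension's contribution:
  +A: nom +33.610 → Σnom=33.610; wc +0.253/-0.253 → slack +0.253/-0.253; half-tol=0.253, Σhalf²=0.064009
  +B: nom +8.700 → Σnom=42.310; wc +0.084/-0.150 → slack +0.337/-0.403; half-tol=0.117, Σhalf²=0.077698
  -C: nom -42.500 → Σnom=-0.190; wc +0.285/-0.285 → slack +0.622/-0.688; half-tol=0.285, Σhalf²=0.158923
  +D: nom +24.700 → Σnom=24.510; wc +0.020/-0.180 → slack +0.642/-0.868; half-tol=0.100, Σhalf²=0.168923
  -E: nom -46.300 → Σnom=-21.790; wc +0.470/-0.470 → slack +1.112/-1.338; half-tol=0.470, Σhalf²=0.389823
Nominal = -21.790. Worst-case = [-21.790 - 1.338, -21.790 + 1.112] = [-23.128, -20.678]. RSS = √0.389823 = 0.624.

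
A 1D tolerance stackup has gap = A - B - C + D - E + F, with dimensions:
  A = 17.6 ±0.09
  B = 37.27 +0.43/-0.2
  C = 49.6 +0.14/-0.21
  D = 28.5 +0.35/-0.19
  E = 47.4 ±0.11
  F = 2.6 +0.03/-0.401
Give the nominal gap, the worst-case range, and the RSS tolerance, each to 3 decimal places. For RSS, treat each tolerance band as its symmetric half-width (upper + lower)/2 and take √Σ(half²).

nominal=-85.570 wc=[-86.931,-84.580] rss=0.519

Stack each dimension's contribution:
  +A: nom +17.600 → Σnom=17.600; wc +0.090/-0.090 → slack +0.090/-0.090; half-tol=0.090, Σhalf²=0.008100
  -B: nom -37.270 → Σnom=-19.670; wc +0.200/-0.430 → slack +0.290/-0.520; half-tol=0.315, Σhalf²=0.107325
  -C: nom -49.600 → Σnom=-69.270; wc +0.210/-0.140 → slack +0.500/-0.660; half-tol=0.175, Σhalf²=0.137950
  +D: nom +28.500 → Σnom=-40.770; wc +0.350/-0.190 → slack +0.850/-0.850; half-tol=0.270, Σhalf²=0.210850
  -E: nom -47.400 → Σnom=-88.170; wc +0.110/-0.110 → slack +0.960/-0.960; half-tol=0.110, Σhalf²=0.222950
  +F: nom +2.600 → Σnom=-85.570; wc +0.030/-0.401 → slack +0.990/-1.361; half-tol=0.216, Σhalf²=0.269390
Nominal = -85.570. Worst-case = [-85.570 - 1.361, -85.570 + 0.990] = [-86.931, -84.580]. RSS = √0.269390 = 0.519.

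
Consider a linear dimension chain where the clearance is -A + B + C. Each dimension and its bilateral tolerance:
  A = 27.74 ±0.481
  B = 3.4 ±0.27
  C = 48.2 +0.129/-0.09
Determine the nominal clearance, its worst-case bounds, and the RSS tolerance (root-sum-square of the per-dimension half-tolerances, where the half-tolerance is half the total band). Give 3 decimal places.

Stack each dimension's contribution:
  -A: nom -27.740 → Σnom=-27.740; wc +0.481/-0.481 → slack +0.481/-0.481; half-tol=0.481, Σhalf²=0.231361
  +B: nom +3.400 → Σnom=-24.340; wc +0.270/-0.270 → slack +0.751/-0.751; half-tol=0.270, Σhalf²=0.304261
  +C: nom +48.200 → Σnom=23.860; wc +0.129/-0.090 → slack +0.880/-0.841; half-tol=0.110, Σhalf²=0.316251
Nominal = 23.860. Worst-case = [23.860 - 0.841, 23.860 + 0.880] = [23.019, 24.740]. RSS = √0.316251 = 0.562.

nominal=23.860 wc=[23.019,24.740] rss=0.562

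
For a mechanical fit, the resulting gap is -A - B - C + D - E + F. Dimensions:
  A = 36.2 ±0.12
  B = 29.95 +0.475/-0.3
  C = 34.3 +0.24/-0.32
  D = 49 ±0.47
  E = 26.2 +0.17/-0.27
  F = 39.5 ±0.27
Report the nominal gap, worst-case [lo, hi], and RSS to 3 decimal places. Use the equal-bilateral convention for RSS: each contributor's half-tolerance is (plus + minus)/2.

nominal=-38.150 wc=[-39.895,-36.400] rss=0.765

Stack each dimension's contribution:
  -A: nom -36.200 → Σnom=-36.200; wc +0.120/-0.120 → slack +0.120/-0.120; half-tol=0.120, Σhalf²=0.014400
  -B: nom -29.950 → Σnom=-66.150; wc +0.300/-0.475 → slack +0.420/-0.595; half-tol=0.387, Σhalf²=0.164556
  -C: nom -34.300 → Σnom=-100.450; wc +0.320/-0.240 → slack +0.740/-0.835; half-tol=0.280, Σhalf²=0.242956
  +D: nom +49.000 → Σnom=-51.450; wc +0.470/-0.470 → slack +1.210/-1.305; half-tol=0.470, Σhalf²=0.463856
  -E: nom -26.200 → Σnom=-77.650; wc +0.270/-0.170 → slack +1.480/-1.475; half-tol=0.220, Σhalf²=0.512256
  +F: nom +39.500 → Σnom=-38.150; wc +0.270/-0.270 → slack +1.750/-1.745; half-tol=0.270, Σhalf²=0.585156
Nominal = -38.150. Worst-case = [-38.150 - 1.745, -38.150 + 1.750] = [-39.895, -36.400]. RSS = √0.585156 = 0.765.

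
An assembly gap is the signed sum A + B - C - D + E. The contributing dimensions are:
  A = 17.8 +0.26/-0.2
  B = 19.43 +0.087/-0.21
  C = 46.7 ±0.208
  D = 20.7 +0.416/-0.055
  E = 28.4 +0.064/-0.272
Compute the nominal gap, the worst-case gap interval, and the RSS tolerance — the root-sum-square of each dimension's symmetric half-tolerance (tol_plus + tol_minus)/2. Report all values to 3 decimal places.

nominal=-1.770 wc=[-3.076,-1.096] rss=0.449

Stack each dimension's contribution:
  +A: nom +17.800 → Σnom=17.800; wc +0.260/-0.200 → slack +0.260/-0.200; half-tol=0.230, Σhalf²=0.052900
  +B: nom +19.430 → Σnom=37.230; wc +0.087/-0.210 → slack +0.347/-0.410; half-tol=0.148, Σhalf²=0.074952
  -C: nom -46.700 → Σnom=-9.470; wc +0.208/-0.208 → slack +0.555/-0.618; half-tol=0.208, Σhalf²=0.118216
  -D: nom -20.700 → Σnom=-30.170; wc +0.055/-0.416 → slack +0.610/-1.034; half-tol=0.235, Σhalf²=0.173676
  +E: nom +28.400 → Σnom=-1.770; wc +0.064/-0.272 → slack +0.674/-1.306; half-tol=0.168, Σhalf²=0.201900
Nominal = -1.770. Worst-case = [-1.770 - 1.306, -1.770 + 0.674] = [-3.076, -1.096]. RSS = √0.201900 = 0.449.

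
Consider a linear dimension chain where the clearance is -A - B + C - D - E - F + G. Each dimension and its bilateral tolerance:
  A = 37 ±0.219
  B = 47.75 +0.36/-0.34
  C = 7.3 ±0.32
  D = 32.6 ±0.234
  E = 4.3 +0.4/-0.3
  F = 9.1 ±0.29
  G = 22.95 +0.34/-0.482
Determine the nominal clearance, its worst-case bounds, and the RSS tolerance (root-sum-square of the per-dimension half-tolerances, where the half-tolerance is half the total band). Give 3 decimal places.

Stack each dimension's contribution:
  -A: nom -37.000 → Σnom=-37.000; wc +0.219/-0.219 → slack +0.219/-0.219; half-tol=0.219, Σhalf²=0.047961
  -B: nom -47.750 → Σnom=-84.750; wc +0.340/-0.360 → slack +0.559/-0.579; half-tol=0.350, Σhalf²=0.170461
  +C: nom +7.300 → Σnom=-77.450; wc +0.320/-0.320 → slack +0.879/-0.899; half-tol=0.320, Σhalf²=0.272861
  -D: nom -32.600 → Σnom=-110.050; wc +0.234/-0.234 → slack +1.113/-1.133; half-tol=0.234, Σhalf²=0.327617
  -E: nom -4.300 → Σnom=-114.350; wc +0.300/-0.400 → slack +1.413/-1.533; half-tol=0.350, Σhalf²=0.450117
  -F: nom -9.100 → Σnom=-123.450; wc +0.290/-0.290 → slack +1.703/-1.823; half-tol=0.290, Σhalf²=0.534217
  +G: nom +22.950 → Σnom=-100.500; wc +0.340/-0.482 → slack +2.043/-2.305; half-tol=0.411, Σhalf²=0.703138
Nominal = -100.500. Worst-case = [-100.500 - 2.305, -100.500 + 2.043] = [-102.805, -98.457]. RSS = √0.703138 = 0.839.

nominal=-100.500 wc=[-102.805,-98.457] rss=0.839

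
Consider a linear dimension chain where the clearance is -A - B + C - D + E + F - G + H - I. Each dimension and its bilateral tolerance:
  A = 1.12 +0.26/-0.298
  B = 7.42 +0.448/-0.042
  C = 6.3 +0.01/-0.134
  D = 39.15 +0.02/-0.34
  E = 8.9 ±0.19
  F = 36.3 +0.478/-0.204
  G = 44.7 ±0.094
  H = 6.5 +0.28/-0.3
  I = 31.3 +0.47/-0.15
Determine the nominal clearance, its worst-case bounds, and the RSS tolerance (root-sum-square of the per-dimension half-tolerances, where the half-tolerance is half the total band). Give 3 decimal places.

nominal=-65.690 wc=[-67.810,-63.808] rss=0.719

Stack each dimension's contribution:
  -A: nom -1.120 → Σnom=-1.120; wc +0.298/-0.260 → slack +0.298/-0.260; half-tol=0.279, Σhalf²=0.077841
  -B: nom -7.420 → Σnom=-8.540; wc +0.042/-0.448 → slack +0.340/-0.708; half-tol=0.245, Σhalf²=0.137866
  +C: nom +6.300 → Σnom=-2.240; wc +0.010/-0.134 → slack +0.350/-0.842; half-tol=0.072, Σhalf²=0.143050
  -D: nom -39.150 → Σnom=-41.390; wc +0.340/-0.020 → slack +0.690/-0.862; half-tol=0.180, Σhalf²=0.175450
  +E: nom +8.900 → Σnom=-32.490; wc +0.190/-0.190 → slack +0.880/-1.052; half-tol=0.190, Σhalf²=0.211550
  +F: nom +36.300 → Σnom=3.810; wc +0.478/-0.204 → slack +1.358/-1.256; half-tol=0.341, Σhalf²=0.327831
  -G: nom -44.700 → Σnom=-40.890; wc +0.094/-0.094 → slack +1.452/-1.350; half-tol=0.094, Σhalf²=0.336667
  +H: nom +6.500 → Σnom=-34.390; wc +0.280/-0.300 → slack +1.732/-1.650; half-tol=0.290, Σhalf²=0.420767
  -I: nom -31.300 → Σnom=-65.690; wc +0.150/-0.470 → slack +1.882/-2.120; half-tol=0.310, Σhalf²=0.516867
Nominal = -65.690. Worst-case = [-65.690 - 2.120, -65.690 + 1.882] = [-67.810, -63.808]. RSS = √0.516867 = 0.719.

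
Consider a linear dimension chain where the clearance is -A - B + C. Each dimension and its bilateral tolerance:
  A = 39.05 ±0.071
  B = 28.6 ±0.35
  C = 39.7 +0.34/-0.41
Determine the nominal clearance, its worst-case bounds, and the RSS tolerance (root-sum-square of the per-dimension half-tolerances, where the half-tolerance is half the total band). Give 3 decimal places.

Stack each dimension's contribution:
  -A: nom -39.050 → Σnom=-39.050; wc +0.071/-0.071 → slack +0.071/-0.071; half-tol=0.071, Σhalf²=0.005041
  -B: nom -28.600 → Σnom=-67.650; wc +0.350/-0.350 → slack +0.421/-0.421; half-tol=0.350, Σhalf²=0.127541
  +C: nom +39.700 → Σnom=-27.950; wc +0.340/-0.410 → slack +0.761/-0.831; half-tol=0.375, Σhalf²=0.268166
Nominal = -27.950. Worst-case = [-27.950 - 0.831, -27.950 + 0.761] = [-28.781, -27.189]. RSS = √0.268166 = 0.518.

nominal=-27.950 wc=[-28.781,-27.189] rss=0.518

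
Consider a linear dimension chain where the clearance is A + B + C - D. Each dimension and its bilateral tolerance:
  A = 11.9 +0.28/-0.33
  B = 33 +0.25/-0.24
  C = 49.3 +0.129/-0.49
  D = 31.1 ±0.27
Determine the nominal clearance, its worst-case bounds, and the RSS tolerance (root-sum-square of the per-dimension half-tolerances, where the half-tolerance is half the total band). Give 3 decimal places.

Stack each dimension's contribution:
  +A: nom +11.900 → Σnom=11.900; wc +0.280/-0.330 → slack +0.280/-0.330; half-tol=0.305, Σhalf²=0.093025
  +B: nom +33.000 → Σnom=44.900; wc +0.250/-0.240 → slack +0.530/-0.570; half-tol=0.245, Σhalf²=0.153050
  +C: nom +49.300 → Σnom=94.200; wc +0.129/-0.490 → slack +0.659/-1.060; half-tol=0.309, Σhalf²=0.248840
  -D: nom -31.100 → Σnom=63.100; wc +0.270/-0.270 → slack +0.929/-1.330; half-tol=0.270, Σhalf²=0.321740
Nominal = 63.100. Worst-case = [63.100 - 1.330, 63.100 + 0.929] = [61.770, 64.029]. RSS = √0.321740 = 0.567.

nominal=63.100 wc=[61.770,64.029] rss=0.567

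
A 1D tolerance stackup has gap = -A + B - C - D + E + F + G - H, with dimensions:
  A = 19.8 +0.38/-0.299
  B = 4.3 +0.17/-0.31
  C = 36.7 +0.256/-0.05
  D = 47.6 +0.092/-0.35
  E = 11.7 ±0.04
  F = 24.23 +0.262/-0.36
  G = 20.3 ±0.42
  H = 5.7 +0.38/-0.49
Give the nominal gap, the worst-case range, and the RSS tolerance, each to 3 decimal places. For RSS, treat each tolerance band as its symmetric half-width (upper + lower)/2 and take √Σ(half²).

Stack each dimension's contribution:
  -A: nom -19.800 → Σnom=-19.800; wc +0.299/-0.380 → slack +0.299/-0.380; half-tol=0.340, Σhalf²=0.115260
  +B: nom +4.300 → Σnom=-15.500; wc +0.170/-0.310 → slack +0.469/-0.690; half-tol=0.240, Σhalf²=0.172860
  -C: nom -36.700 → Σnom=-52.200; wc +0.050/-0.256 → slack +0.519/-0.946; half-tol=0.153, Σhalf²=0.196269
  -D: nom -47.600 → Σnom=-99.800; wc +0.350/-0.092 → slack +0.869/-1.038; half-tol=0.221, Σhalf²=0.245110
  +E: nom +11.700 → Σnom=-88.100; wc +0.040/-0.040 → slack +0.909/-1.078; half-tol=0.040, Σhalf²=0.246710
  +F: nom +24.230 → Σnom=-63.870; wc +0.262/-0.360 → slack +1.171/-1.438; half-tol=0.311, Σhalf²=0.343431
  +G: nom +20.300 → Σnom=-43.570; wc +0.420/-0.420 → slack +1.591/-1.858; half-tol=0.420, Σhalf²=0.519831
  -H: nom -5.700 → Σnom=-49.270; wc +0.490/-0.380 → slack +2.081/-2.238; half-tol=0.435, Σhalf²=0.709056
Nominal = -49.270. Worst-case = [-49.270 - 2.238, -49.270 + 2.081] = [-51.508, -47.189]. RSS = √0.709056 = 0.842.

nominal=-49.270 wc=[-51.508,-47.189] rss=0.842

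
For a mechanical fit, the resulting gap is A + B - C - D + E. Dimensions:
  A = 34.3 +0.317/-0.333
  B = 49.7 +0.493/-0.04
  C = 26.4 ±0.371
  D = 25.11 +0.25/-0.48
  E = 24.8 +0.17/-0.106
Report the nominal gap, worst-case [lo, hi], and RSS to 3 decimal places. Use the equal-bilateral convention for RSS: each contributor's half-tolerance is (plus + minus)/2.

nominal=57.290 wc=[56.190,59.121] rss=0.683

Stack each dimension's contribution:
  +A: nom +34.300 → Σnom=34.300; wc +0.317/-0.333 → slack +0.317/-0.333; half-tol=0.325, Σhalf²=0.105625
  +B: nom +49.700 → Σnom=84.000; wc +0.493/-0.040 → slack +0.810/-0.373; half-tol=0.267, Σhalf²=0.176647
  -C: nom -26.400 → Σnom=57.600; wc +0.371/-0.371 → slack +1.181/-0.744; half-tol=0.371, Σhalf²=0.314288
  -D: nom -25.110 → Σnom=32.490; wc +0.480/-0.250 → slack +1.661/-0.994; half-tol=0.365, Σhalf²=0.447513
  +E: nom +24.800 → Σnom=57.290; wc +0.170/-0.106 → slack +1.831/-1.100; half-tol=0.138, Σhalf²=0.466557
Nominal = 57.290. Worst-case = [57.290 - 1.100, 57.290 + 1.831] = [56.190, 59.121]. RSS = √0.466557 = 0.683.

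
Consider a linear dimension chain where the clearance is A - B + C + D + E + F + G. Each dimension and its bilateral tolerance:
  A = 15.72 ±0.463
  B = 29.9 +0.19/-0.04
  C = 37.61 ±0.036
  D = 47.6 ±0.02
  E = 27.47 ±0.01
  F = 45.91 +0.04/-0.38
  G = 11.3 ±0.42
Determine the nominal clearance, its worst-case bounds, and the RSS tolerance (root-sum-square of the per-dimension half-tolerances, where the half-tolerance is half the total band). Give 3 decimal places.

Stack each dimension's contribution:
  +A: nom +15.720 → Σnom=15.720; wc +0.463/-0.463 → slack +0.463/-0.463; half-tol=0.463, Σhalf²=0.214369
  -B: nom -29.900 → Σnom=-14.180; wc +0.040/-0.190 → slack +0.503/-0.653; half-tol=0.115, Σhalf²=0.227594
  +C: nom +37.610 → Σnom=23.430; wc +0.036/-0.036 → slack +0.539/-0.689; half-tol=0.036, Σhalf²=0.228890
  +D: nom +47.600 → Σnom=71.030; wc +0.020/-0.020 → slack +0.559/-0.709; half-tol=0.020, Σhalf²=0.229290
  +E: nom +27.470 → Σnom=98.500; wc +0.010/-0.010 → slack +0.569/-0.719; half-tol=0.010, Σhalf²=0.229390
  +F: nom +45.910 → Σnom=144.410; wc +0.040/-0.380 → slack +0.609/-1.099; half-tol=0.210, Σhalf²=0.273490
  +G: nom +11.300 → Σnom=155.710; wc +0.420/-0.420 → slack +1.029/-1.519; half-tol=0.420, Σhalf²=0.449890
Nominal = 155.710. Worst-case = [155.710 - 1.519, 155.710 + 1.029] = [154.191, 156.739]. RSS = √0.449890 = 0.671.

nominal=155.710 wc=[154.191,156.739] rss=0.671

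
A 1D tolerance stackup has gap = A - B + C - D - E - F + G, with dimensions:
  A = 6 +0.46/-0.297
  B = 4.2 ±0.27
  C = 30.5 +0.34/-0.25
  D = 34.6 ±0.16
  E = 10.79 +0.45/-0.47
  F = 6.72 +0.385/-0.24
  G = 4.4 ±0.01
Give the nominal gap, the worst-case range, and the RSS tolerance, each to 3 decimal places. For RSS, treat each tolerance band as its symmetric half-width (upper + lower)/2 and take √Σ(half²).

nominal=-15.410 wc=[-17.232,-13.460] rss=0.799

Stack each dimension's contribution:
  +A: nom +6.000 → Σnom=6.000; wc +0.460/-0.297 → slack +0.460/-0.297; half-tol=0.379, Σhalf²=0.143262
  -B: nom -4.200 → Σnom=1.800; wc +0.270/-0.270 → slack +0.730/-0.567; half-tol=0.270, Σhalf²=0.216162
  +C: nom +30.500 → Σnom=32.300; wc +0.340/-0.250 → slack +1.070/-0.817; half-tol=0.295, Σhalf²=0.303187
  -D: nom -34.600 → Σnom=-2.300; wc +0.160/-0.160 → slack +1.230/-0.977; half-tol=0.160, Σhalf²=0.328787
  -E: nom -10.790 → Σnom=-13.090; wc +0.470/-0.450 → slack +1.700/-1.427; half-tol=0.460, Σhalf²=0.540387
  -F: nom -6.720 → Σnom=-19.810; wc +0.240/-0.385 → slack +1.940/-1.812; half-tol=0.312, Σhalf²=0.638043
  +G: nom +4.400 → Σnom=-15.410; wc +0.010/-0.010 → slack +1.950/-1.822; half-tol=0.010, Σhalf²=0.638143
Nominal = -15.410. Worst-case = [-15.410 - 1.822, -15.410 + 1.950] = [-17.232, -13.460]. RSS = √0.638143 = 0.799.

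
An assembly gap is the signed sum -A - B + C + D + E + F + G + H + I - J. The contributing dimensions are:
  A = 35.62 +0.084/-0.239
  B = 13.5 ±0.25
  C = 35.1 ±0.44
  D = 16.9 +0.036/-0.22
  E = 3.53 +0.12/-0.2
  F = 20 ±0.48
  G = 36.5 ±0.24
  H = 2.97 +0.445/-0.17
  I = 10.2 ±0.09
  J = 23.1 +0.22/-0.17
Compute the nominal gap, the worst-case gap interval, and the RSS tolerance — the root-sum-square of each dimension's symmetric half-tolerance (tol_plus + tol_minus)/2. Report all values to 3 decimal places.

nominal=52.980 wc=[50.586,55.490] rss=0.868

Stack each dimension's contribution:
  -A: nom -35.620 → Σnom=-35.620; wc +0.239/-0.084 → slack +0.239/-0.084; half-tol=0.162, Σhalf²=0.026082
  -B: nom -13.500 → Σnom=-49.120; wc +0.250/-0.250 → slack +0.489/-0.334; half-tol=0.250, Σhalf²=0.088582
  +C: nom +35.100 → Σnom=-14.020; wc +0.440/-0.440 → slack +0.929/-0.774; half-tol=0.440, Σhalf²=0.282182
  +D: nom +16.900 → Σnom=2.880; wc +0.036/-0.220 → slack +0.965/-0.994; half-tol=0.128, Σhalf²=0.298566
  +E: nom +3.530 → Σnom=6.410; wc +0.120/-0.200 → slack +1.085/-1.194; half-tol=0.160, Σhalf²=0.324166
  +F: nom +20.000 → Σnom=26.410; wc +0.480/-0.480 → slack +1.565/-1.674; half-tol=0.480, Σhalf²=0.554566
  +G: nom +36.500 → Σnom=62.910; wc +0.240/-0.240 → slack +1.805/-1.914; half-tol=0.240, Σhalf²=0.612166
  +H: nom +2.970 → Σnom=65.880; wc +0.445/-0.170 → slack +2.250/-2.084; half-tol=0.307, Σhalf²=0.706722
  +I: nom +10.200 → Σnom=76.080; wc +0.090/-0.090 → slack +2.340/-2.174; half-tol=0.090, Σhalf²=0.714822
  -J: nom -23.100 → Σnom=52.980; wc +0.170/-0.220 → slack +2.510/-2.394; half-tol=0.195, Σhalf²=0.752847
Nominal = 52.980. Worst-case = [52.980 - 2.394, 52.980 + 2.510] = [50.586, 55.490]. RSS = √0.752847 = 0.868.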